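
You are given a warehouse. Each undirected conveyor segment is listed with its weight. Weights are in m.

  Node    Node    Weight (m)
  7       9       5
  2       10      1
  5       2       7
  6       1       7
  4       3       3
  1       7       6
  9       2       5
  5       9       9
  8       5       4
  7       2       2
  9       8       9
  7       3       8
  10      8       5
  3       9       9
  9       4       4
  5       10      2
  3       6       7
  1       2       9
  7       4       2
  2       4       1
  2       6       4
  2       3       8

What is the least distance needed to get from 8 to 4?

7 m

Shortest distances from 8:
8: 0
5: 4  (via 8)
10: 5  (via 8)
2: 6  (via 10)
4: 7  (via 2)
Shortest route: 8–10–2–4 = 7 m.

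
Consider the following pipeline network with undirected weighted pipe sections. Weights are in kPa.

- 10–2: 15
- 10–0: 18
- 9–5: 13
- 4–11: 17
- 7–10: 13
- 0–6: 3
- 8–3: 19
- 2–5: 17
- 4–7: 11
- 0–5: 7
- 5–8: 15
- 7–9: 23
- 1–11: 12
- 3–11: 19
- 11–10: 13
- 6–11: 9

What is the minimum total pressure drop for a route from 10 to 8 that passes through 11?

Best 10 to 11: 10–11 costing 13
Shortest 11→8: 11–6–0–5–8 = 34
Total via 11: 13 + 34 = 47 kPa.

47 kPa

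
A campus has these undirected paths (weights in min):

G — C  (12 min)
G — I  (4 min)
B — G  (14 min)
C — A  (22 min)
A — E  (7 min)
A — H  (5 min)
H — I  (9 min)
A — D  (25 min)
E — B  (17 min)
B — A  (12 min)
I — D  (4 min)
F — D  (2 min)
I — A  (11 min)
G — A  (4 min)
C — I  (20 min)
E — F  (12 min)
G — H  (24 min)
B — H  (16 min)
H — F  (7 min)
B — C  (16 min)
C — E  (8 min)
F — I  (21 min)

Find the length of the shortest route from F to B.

23 min

Settle nodes by increasing distance from F:
F: 0
D: 2  (via F)
I: 6  (via D)
H: 7  (via F)
G: 10  (via I)
A: 12  (via H)
E: 12  (via F)
C: 20  (via E)
B: 23  (via H)
Shortest route: F → H → B = 23 min.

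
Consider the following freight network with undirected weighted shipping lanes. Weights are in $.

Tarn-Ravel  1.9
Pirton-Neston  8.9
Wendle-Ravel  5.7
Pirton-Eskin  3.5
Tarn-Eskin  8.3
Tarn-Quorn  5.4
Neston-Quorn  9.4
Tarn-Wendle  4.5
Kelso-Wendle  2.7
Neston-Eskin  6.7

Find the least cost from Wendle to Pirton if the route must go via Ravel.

Shortest Wendle→Ravel: Wendle–Ravel = 5.7
Shortest Ravel→Pirton: Ravel–Tarn–Eskin–Pirton = 13.7
Total via Ravel: 5.7 + 13.7 = $19.4.

$19.4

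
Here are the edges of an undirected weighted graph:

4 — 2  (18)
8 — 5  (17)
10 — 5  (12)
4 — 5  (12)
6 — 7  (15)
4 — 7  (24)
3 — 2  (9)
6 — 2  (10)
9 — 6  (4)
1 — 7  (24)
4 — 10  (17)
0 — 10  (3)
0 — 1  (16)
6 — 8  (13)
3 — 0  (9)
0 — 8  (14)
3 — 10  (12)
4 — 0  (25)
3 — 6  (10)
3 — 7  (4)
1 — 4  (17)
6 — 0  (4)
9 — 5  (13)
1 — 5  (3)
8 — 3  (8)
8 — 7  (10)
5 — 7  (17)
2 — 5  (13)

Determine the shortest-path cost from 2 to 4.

18

Compare a few routes:
2 - 6 - 0 - 10 - 4: 10+4+3+17 = 34
2 - 5 - 1 - 4: 13+3+17 = 33
2 - 4: 18 = 18
2 - 5 - 4: 13+12 = 25
Cheapest is 2 - 4 at 18.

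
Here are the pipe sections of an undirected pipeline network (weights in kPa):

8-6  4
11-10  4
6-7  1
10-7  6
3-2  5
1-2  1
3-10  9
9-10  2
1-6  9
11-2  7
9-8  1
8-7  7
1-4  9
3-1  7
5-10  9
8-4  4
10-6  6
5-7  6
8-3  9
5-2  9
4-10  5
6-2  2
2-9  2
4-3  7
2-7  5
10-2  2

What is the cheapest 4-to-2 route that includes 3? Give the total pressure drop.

12 kPa

Best 4 to 3: 4–3 costing 7
Shortest 3→2: 3–2 = 5
Total via 3: 7 + 5 = 12 kPa.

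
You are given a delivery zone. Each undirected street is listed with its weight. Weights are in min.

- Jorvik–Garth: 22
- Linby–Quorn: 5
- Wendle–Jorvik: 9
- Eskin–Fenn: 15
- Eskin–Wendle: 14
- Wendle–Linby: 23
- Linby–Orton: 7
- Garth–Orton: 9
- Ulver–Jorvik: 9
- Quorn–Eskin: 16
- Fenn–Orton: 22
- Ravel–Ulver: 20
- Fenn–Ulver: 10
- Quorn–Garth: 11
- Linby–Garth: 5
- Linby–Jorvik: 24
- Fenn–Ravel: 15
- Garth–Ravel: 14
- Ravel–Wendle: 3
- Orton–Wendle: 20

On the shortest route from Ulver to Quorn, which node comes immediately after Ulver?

Compare a few routes:
Ulver–Jorvik–Linby–Quorn: 9+24+5 = 38
Ulver–Fenn–Eskin–Quorn: 10+15+16 = 41
Ulver–Jorvik–Garth–Quorn: 9+22+11 = 42
Ulver–Jorvik–Garth–Linby–Quorn: 9+22+5+5 = 41
The minimum is 38 min via Ulver–Jorvik–Linby–Quorn.
So from Ulver the first move is to Jorvik.

Jorvik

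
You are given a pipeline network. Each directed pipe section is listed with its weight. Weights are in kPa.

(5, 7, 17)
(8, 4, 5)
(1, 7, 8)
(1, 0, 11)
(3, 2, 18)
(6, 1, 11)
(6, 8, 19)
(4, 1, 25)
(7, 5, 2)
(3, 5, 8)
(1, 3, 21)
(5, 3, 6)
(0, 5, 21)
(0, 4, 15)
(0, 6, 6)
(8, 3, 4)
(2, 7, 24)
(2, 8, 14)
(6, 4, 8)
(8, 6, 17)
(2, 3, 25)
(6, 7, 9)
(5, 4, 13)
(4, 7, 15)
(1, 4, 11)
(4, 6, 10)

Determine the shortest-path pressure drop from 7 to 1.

36 kPa

Candidate routes:
7–5–3–2–8–4–6–1: 2+6+18+14+5+10+11 = 66
7–5–4–1: 2+13+25 = 40
7–5–4–6–1: 2+13+10+11 = 36
The minimum is 36 kPa via 7–5–4–6–1.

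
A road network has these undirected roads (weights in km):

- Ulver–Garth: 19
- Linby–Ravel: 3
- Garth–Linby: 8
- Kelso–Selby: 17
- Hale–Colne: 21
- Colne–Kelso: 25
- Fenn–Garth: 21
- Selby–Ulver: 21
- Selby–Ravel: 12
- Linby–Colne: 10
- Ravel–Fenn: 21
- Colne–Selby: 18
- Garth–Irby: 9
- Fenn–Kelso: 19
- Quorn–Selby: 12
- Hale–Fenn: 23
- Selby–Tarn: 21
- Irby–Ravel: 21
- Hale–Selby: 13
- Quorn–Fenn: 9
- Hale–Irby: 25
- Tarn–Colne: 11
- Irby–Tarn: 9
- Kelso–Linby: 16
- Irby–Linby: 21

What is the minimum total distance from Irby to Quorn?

Running Dijkstra from Irby:
Irby: 0
Tarn: 9  (via Irby)
Garth: 9  (via Irby)
Linby: 17  (via Garth)
Ravel: 20  (via Linby)
Colne: 20  (via Tarn)
Hale: 25  (via Irby)
Ulver: 28  (via Garth)
Fenn: 30  (via Garth)
Selby: 30  (via Tarn)
Kelso: 33  (via Linby)
Quorn: 39  (via Fenn)
Shortest route: Irby → Garth → Fenn → Quorn = 39 km.

39 km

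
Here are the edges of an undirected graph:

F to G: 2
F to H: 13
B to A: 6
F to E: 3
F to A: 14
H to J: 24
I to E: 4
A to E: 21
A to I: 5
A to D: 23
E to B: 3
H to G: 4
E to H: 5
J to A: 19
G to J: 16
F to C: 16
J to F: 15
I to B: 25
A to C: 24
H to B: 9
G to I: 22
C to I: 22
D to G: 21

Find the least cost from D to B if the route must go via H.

33

Shortest D→H: D → G → H = 25
Best H to B: H → E → B costing 8
Total via H: 25 + 8 = 33.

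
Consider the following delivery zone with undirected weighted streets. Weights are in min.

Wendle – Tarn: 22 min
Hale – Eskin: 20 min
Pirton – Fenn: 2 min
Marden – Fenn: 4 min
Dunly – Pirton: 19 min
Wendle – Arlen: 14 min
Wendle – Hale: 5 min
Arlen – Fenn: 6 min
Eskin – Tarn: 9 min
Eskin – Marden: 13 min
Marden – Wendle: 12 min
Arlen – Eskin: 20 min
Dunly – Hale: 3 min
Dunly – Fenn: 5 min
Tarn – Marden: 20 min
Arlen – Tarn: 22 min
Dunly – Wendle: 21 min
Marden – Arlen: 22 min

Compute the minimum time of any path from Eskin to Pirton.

19 min

Candidate routes:
Eskin - Arlen - Fenn - Pirton: 20+6+2 = 28
Eskin - Hale - Dunly - Fenn - Pirton: 20+3+5+2 = 30
Eskin - Marden - Fenn - Pirton: 13+4+2 = 19
The minimum is 19 min via Eskin - Marden - Fenn - Pirton.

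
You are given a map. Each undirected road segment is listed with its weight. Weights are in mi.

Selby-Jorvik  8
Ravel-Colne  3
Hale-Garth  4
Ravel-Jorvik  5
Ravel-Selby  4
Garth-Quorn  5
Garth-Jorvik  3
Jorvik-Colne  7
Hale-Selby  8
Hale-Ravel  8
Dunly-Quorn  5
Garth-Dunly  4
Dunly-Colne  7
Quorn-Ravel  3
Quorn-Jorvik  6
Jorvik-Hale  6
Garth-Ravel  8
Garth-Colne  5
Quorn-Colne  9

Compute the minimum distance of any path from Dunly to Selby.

Running Dijkstra from Dunly:
Dunly: 0
Garth: 4  (via Dunly)
Quorn: 5  (via Dunly)
Jorvik: 7  (via Garth)
Colne: 7  (via Dunly)
Hale: 8  (via Garth)
Ravel: 8  (via Quorn)
Selby: 12  (via Ravel)
Shortest route: Dunly → Quorn → Ravel → Selby = 12 mi.

12 mi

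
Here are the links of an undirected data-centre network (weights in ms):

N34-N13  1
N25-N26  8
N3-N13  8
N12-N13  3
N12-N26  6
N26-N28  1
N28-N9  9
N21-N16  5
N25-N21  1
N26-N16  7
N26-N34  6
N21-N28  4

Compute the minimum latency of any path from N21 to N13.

Running Dijkstra from N21:
N21: 0
N25: 1  (via N21)
N28: 4  (via N21)
N16: 5  (via N21)
N26: 5  (via N28)
N12: 11  (via N26)
N34: 11  (via N26)
N13: 12  (via N34)
Shortest route: N21 → N28 → N26 → N34 → N13 = 12 ms.

12 ms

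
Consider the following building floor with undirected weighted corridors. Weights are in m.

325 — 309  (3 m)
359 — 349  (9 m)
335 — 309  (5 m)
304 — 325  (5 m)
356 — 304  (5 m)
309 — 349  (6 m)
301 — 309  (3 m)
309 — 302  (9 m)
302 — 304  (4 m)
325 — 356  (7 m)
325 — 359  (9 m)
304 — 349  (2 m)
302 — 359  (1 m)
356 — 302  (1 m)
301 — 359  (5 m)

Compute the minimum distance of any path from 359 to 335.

13 m

Shortest distances from 359:
359: 0
302: 1  (via 359)
356: 2  (via 302)
304: 5  (via 302)
301: 5  (via 359)
349: 7  (via 304)
309: 8  (via 301)
325: 9  (via 359)
335: 13  (via 309)
Shortest route: 359–301–309–335 = 13 m.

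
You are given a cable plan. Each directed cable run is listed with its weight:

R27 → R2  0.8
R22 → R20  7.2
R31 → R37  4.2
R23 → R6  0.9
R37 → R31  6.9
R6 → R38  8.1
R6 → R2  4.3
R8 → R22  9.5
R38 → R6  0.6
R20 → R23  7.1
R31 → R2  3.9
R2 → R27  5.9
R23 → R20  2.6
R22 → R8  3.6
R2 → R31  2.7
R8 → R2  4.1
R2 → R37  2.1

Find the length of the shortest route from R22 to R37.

9.8

Compare a few routes:
R22 → R20 → R23 → R6 → R2 → R37: 7.2+7.1+0.9+4.3+2.1 = 21.6
R22 → R8 → R2 → R31 → R37: 3.6+4.1+2.7+4.2 = 14.6
R22 → R8 → R2 → R37: 3.6+4.1+2.1 = 9.8
Cheapest is R22 → R8 → R2 → R37 at 9.8.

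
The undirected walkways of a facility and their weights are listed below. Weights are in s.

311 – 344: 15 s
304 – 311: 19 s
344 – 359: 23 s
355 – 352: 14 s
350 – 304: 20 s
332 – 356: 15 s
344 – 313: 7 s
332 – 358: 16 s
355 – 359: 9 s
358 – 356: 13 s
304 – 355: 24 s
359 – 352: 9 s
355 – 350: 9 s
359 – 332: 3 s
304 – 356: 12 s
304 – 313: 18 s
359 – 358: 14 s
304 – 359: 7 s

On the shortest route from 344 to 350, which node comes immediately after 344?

359

Compare a few routes:
344–359–355–350: 23+9+9 = 41
344–313–304–350: 7+18+20 = 45
344–359–304–350: 23+7+20 = 50
344–313–304–359–355–350: 7+18+7+9+9 = 50
The minimum is 41 s via 344–359–355–350.
So from 344 the first move is to 359.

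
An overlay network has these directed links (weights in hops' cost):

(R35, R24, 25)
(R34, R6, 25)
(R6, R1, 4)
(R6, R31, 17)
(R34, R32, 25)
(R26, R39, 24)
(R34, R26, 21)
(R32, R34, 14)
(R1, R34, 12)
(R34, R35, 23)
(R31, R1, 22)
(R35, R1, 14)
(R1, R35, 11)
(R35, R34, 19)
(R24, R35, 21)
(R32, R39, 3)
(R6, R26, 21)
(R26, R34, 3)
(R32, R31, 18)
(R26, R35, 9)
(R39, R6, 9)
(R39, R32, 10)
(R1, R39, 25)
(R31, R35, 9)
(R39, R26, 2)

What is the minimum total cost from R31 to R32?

Candidate routes:
R31–R1–R39–R32: 22+25+10 = 57
R31–R35–R34–R32: 9+19+25 = 53
The minimum is 53 hops' cost via R31–R35–R34–R32.

53 hops' cost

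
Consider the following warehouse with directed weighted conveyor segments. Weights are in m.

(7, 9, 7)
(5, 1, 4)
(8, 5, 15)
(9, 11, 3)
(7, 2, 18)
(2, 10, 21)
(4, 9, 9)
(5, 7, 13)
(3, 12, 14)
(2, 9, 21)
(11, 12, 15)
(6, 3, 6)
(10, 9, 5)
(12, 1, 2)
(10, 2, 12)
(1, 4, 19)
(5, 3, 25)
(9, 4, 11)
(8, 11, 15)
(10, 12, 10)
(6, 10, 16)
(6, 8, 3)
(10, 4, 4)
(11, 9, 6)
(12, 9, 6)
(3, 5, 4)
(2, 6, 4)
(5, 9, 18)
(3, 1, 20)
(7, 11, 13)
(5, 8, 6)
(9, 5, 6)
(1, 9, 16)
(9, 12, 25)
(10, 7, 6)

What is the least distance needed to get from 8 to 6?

50 m

Running Dijkstra from 8:
8: 0
5: 15  (via 8)
11: 15  (via 8)
1: 19  (via 5)
9: 21  (via 11)
7: 28  (via 5)
12: 30  (via 11)
4: 32  (via 9)
3: 40  (via 5)
2: 46  (via 7)
6: 50  (via 2)
Shortest route: 8 → 5 → 7 → 2 → 6 = 50 m.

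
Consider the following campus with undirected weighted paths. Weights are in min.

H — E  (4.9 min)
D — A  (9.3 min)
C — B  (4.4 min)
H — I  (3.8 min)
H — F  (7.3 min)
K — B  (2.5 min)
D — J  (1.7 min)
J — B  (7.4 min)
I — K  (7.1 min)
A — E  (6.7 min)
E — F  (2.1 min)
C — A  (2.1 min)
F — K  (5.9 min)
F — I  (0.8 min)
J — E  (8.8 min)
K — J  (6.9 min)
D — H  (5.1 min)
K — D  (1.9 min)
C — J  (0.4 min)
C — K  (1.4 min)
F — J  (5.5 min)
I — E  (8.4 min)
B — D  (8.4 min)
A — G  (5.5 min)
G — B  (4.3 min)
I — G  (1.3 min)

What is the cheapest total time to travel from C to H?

Running Dijkstra from C:
C: 0
J: 0.4  (via C)
K: 1.4  (via C)
A: 2.1  (via C)
D: 2.1  (via J)
B: 3.9  (via K)
F: 5.9  (via J)
I: 6.7  (via F)
H: 7.2  (via D)
Shortest route: C → J → D → H = 7.2 min.

7.2 min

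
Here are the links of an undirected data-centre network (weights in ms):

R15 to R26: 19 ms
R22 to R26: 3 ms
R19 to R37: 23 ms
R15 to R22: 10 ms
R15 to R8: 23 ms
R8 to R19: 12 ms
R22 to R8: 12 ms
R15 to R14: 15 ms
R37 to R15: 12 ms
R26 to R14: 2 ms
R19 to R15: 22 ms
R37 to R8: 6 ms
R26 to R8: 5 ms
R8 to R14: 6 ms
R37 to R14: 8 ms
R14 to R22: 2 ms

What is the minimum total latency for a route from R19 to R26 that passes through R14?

20 ms

Shortest R19→R14: R19–R8–R14 = 18
Shortest R14→R26: R14–R26 = 2
Total via R14: 18 + 2 = 20 ms.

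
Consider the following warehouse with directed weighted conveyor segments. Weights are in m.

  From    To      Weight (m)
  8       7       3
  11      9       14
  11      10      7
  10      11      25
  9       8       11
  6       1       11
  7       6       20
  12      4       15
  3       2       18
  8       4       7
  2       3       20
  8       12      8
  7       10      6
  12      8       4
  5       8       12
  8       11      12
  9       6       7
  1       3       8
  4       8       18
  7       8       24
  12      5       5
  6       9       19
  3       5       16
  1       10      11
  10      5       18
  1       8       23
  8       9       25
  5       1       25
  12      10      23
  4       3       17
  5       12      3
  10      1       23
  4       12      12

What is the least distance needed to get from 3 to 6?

Compare a few routes:
3–5–8–7–6: 16+12+3+20 = 51
3–5–12–8–7–6: 16+3+4+3+20 = 46
3–5–12–8–9–6: 16+3+4+25+7 = 55
3–5–12–8–11–9–6: 16+3+4+12+14+7 = 56
The minimum is 46 m via 3–5–12–8–7–6.

46 m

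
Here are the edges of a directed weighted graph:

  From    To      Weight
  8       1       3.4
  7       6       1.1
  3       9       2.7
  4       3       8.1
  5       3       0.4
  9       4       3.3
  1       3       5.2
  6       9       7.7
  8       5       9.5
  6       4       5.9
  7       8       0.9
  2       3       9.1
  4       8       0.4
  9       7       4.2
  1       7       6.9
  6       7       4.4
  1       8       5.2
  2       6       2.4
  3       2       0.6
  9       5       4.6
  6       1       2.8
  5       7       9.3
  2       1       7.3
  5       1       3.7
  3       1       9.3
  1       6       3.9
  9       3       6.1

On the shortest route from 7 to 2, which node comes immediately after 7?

Compare a few routes:
7–6–1–3–2: 1.1+2.8+5.2+0.6 = 9.7
7–8–1–3–2: 0.9+3.4+5.2+0.6 = 10.1
The minimum is 9.7 via 7–6–1–3–2.
So from 7 the first move is to 6.

6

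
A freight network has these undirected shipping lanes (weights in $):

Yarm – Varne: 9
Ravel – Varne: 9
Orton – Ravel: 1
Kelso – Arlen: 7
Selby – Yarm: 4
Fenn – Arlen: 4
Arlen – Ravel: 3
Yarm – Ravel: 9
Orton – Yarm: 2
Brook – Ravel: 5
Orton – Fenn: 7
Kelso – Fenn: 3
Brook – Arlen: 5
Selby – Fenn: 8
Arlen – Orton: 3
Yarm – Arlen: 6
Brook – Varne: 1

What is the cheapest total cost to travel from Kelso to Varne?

Enumerating some paths:
Kelso - Fenn - Arlen - Ravel - Brook - Varne: 3+4+3+5+1 = 16
Kelso - Arlen - Ravel - Brook - Varne: 7+3+5+1 = 16
Kelso - Arlen - Brook - Varne: 7+5+1 = 13
Cheapest is Kelso - Arlen - Brook - Varne at $13.

$13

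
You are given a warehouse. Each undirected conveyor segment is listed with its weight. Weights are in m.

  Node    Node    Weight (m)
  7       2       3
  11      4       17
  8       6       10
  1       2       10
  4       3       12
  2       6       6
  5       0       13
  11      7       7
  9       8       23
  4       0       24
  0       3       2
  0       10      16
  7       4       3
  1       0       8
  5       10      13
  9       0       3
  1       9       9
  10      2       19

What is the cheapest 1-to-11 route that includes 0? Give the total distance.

32 m

Best 1 to 0: 1 → 0 costing 8
Shortest 0→11: 0 → 3 → 4 → 7 → 11 = 24
Total via 0: 8 + 24 = 32 m.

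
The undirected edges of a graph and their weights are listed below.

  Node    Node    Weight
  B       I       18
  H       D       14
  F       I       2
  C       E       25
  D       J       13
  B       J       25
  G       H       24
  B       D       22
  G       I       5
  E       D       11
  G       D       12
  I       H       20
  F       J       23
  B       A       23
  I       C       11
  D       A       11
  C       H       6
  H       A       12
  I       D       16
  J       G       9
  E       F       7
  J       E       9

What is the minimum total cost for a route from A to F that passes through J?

40

Shortest A→J: A → D → J = 24
Best J to F: J → E → F costing 16
Total via J: 24 + 16 = 40.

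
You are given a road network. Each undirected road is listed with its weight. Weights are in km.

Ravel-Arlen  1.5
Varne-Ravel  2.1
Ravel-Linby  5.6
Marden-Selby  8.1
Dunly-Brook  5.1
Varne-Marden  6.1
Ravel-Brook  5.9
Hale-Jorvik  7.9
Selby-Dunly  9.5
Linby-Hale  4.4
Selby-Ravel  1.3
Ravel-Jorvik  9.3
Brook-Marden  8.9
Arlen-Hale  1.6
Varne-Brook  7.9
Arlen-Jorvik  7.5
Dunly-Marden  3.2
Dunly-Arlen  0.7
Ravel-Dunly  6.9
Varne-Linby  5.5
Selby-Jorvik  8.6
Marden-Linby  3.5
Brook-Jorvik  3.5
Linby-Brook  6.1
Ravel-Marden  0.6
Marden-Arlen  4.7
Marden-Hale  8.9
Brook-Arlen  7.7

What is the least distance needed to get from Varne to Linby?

Enumerating some paths:
Varne - Ravel - Marden - Linby: 2.1+0.6+3.5 = 6.2
Varne - Linby: 5.5 = 5.5
Cheapest is Varne - Linby at 5.5 km.

5.5 km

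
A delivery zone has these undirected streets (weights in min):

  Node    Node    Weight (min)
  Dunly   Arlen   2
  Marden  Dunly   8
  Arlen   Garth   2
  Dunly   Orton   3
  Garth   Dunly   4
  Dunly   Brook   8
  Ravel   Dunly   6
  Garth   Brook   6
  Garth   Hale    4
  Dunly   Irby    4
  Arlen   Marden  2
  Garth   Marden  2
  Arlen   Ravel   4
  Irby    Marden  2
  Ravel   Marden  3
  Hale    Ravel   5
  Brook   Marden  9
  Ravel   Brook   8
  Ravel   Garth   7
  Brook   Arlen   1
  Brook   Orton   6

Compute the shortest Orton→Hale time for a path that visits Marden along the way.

13 min

Shortest Orton→Marden: Orton–Dunly–Arlen–Marden = 7
Shortest Marden→Hale: Marden–Garth–Hale = 6
Total via Marden: 7 + 6 = 13 min.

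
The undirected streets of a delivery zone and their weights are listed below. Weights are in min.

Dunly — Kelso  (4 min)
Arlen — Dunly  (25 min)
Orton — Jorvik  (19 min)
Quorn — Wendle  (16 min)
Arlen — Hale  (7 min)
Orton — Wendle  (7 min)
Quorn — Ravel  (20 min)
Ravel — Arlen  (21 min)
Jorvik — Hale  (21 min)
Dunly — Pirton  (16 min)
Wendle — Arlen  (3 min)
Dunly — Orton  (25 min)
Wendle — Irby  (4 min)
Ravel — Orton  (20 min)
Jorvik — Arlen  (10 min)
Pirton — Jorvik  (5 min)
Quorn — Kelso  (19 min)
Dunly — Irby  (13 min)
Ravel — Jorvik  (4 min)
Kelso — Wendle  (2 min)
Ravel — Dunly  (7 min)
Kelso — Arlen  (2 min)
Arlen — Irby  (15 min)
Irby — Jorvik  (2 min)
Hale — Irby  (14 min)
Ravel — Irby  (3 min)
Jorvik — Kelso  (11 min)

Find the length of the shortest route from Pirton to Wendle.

11 min

Enumerating some paths:
Pirton → Jorvik → Ravel → Irby → Wendle: 5+4+3+4 = 16
Pirton → Jorvik → Arlen → Wendle: 5+10+3 = 18
Pirton → Jorvik → Irby → Wendle: 5+2+4 = 11
Pirton → Jorvik → Kelso → Wendle: 5+11+2 = 18
The minimum is 11 min via Pirton → Jorvik → Irby → Wendle.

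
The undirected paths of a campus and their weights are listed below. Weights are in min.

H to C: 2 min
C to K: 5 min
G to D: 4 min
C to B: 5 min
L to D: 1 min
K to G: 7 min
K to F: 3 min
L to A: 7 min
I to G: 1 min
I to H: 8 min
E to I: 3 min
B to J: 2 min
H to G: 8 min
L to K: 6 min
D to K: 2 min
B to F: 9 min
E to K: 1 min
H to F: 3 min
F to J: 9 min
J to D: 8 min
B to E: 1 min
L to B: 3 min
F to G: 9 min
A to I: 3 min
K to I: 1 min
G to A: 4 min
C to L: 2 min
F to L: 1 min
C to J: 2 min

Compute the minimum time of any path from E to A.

5 min

Enumerating some paths:
E - I - A: 3+3 = 6
E - I - G - A: 3+1+4 = 8
E - K - I - G - A: 1+1+1+4 = 7
E - K - I - A: 1+1+3 = 5
Cheapest is E - K - I - A at 5 min.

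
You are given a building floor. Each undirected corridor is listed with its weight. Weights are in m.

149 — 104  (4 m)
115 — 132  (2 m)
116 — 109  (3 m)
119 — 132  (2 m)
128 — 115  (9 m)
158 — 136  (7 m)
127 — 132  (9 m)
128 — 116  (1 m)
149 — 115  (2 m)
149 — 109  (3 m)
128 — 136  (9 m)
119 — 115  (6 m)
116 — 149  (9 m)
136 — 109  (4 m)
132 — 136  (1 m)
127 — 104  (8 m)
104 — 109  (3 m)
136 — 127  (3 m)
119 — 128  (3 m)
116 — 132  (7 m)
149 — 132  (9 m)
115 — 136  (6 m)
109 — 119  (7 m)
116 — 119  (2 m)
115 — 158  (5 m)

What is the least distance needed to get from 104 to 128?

Enumerating some paths:
104–109–116–119–128: 3+3+2+3 = 11
104–109–116–128: 3+3+1 = 7
104–149–109–116–128: 4+3+3+1 = 11
The minimum is 7 m via 104–109–116–128.

7 m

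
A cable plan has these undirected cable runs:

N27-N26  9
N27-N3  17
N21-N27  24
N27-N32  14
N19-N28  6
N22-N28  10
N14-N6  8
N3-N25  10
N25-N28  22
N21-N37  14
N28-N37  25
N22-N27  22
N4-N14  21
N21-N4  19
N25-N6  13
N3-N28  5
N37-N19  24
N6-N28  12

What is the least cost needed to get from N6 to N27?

34

Running Dijkstra from N6:
N6: 0
N14: 8  (via N6)
N28: 12  (via N6)
N25: 13  (via N6)
N3: 17  (via N28)
N19: 18  (via N28)
N22: 22  (via N28)
N4: 29  (via N14)
N27: 34  (via N3)
Shortest route: N6 → N28 → N3 → N27 = 34.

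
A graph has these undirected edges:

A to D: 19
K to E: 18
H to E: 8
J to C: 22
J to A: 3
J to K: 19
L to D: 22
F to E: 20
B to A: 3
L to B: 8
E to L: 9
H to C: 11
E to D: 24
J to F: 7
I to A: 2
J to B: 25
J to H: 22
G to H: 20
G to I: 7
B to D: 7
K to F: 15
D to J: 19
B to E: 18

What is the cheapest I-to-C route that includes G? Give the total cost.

Shortest I→G: I → G = 7
Best G to C: G → H → C costing 31
Total via G: 7 + 31 = 38.

38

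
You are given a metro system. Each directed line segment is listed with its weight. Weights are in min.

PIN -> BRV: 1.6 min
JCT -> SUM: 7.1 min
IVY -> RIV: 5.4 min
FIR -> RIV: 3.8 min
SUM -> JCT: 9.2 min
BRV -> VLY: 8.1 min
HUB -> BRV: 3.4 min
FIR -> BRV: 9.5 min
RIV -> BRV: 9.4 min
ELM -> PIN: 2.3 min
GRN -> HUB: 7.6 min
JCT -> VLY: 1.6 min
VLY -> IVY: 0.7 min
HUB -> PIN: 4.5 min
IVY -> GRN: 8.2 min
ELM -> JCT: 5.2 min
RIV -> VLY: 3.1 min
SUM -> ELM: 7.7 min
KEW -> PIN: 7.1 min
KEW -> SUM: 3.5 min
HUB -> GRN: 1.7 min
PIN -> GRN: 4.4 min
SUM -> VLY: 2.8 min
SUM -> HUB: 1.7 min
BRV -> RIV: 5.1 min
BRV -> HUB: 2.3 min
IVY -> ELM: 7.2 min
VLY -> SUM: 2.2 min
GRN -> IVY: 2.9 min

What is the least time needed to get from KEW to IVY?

Settle nodes by increasing distance from KEW:
KEW: 0
SUM: 3.5  (via KEW)
HUB: 5.2  (via SUM)
VLY: 6.3  (via SUM)
GRN: 6.9  (via HUB)
IVY: 7  (via VLY)
Shortest route: KEW–SUM–VLY–IVY = 7 min.

7 min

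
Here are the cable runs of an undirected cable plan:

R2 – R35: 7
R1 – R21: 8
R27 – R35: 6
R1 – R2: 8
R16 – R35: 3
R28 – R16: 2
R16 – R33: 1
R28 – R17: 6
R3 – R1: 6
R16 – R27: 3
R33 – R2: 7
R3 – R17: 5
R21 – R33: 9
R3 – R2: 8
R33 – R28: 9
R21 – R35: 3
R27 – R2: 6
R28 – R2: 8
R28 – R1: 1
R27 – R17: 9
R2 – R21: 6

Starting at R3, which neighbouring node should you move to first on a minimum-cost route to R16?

Candidate routes:
R3 - R17 - R28 - R16: 5+6+2 = 13
R3 - R1 - R28 - R16: 6+1+2 = 9
Cheapest is R3 - R1 - R28 - R16 at 9.
So from R3 the first move is to R1.

R1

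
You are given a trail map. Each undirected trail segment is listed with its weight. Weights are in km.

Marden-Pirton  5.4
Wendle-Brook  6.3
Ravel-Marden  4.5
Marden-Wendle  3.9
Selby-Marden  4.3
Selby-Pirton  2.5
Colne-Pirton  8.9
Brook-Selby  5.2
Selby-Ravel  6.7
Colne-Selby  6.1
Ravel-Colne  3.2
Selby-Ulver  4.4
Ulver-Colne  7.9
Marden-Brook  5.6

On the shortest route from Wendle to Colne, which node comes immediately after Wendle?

Marden

Compare a few routes:
Wendle → Marden → Ravel → Colne: 3.9+4.5+3.2 = 11.6
Wendle → Marden → Selby → Colne: 3.9+4.3+6.1 = 14.3
Cheapest is Wendle → Marden → Ravel → Colne at 11.6 km.
So from Wendle the first move is to Marden.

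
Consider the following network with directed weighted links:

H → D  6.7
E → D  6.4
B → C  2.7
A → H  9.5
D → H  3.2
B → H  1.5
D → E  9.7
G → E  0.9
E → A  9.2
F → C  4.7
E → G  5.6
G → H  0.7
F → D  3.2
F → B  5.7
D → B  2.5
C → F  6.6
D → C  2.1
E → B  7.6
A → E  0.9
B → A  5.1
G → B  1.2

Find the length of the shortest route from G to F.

10.5

Settle nodes by increasing distance from G:
G: 0
H: 0.7  (via G)
E: 0.9  (via G)
B: 1.2  (via G)
C: 3.9  (via B)
A: 6.3  (via B)
D: 7.3  (via E)
F: 10.5  (via C)
Shortest route: G–B–C–F = 10.5.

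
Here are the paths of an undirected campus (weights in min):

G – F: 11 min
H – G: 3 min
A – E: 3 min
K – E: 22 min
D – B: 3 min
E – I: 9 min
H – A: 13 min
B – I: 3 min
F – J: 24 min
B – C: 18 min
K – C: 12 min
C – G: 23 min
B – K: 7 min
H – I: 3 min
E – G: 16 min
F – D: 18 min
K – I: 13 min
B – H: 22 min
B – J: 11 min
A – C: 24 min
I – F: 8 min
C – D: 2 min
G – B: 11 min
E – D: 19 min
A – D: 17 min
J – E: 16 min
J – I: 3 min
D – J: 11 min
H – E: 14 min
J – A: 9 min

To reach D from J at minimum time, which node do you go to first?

I

Enumerating some paths:
J - B - D: 11+3 = 14
J - I - B - D: 3+3+3 = 9
J - D: 11 = 11
The minimum is 9 min via J - I - B - D.
So from J the first move is to I.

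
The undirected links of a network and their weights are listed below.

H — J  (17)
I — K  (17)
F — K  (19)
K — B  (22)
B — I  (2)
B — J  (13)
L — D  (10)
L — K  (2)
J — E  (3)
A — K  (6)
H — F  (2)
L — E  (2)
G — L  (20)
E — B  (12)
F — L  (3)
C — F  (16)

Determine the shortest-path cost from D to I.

26

Running Dijkstra from D:
D: 0
L: 10  (via D)
E: 12  (via L)
K: 12  (via L)
F: 13  (via L)
H: 15  (via F)
J: 15  (via E)
A: 18  (via K)
B: 24  (via E)
I: 26  (via B)
Shortest route: D–L–E–B–I = 26.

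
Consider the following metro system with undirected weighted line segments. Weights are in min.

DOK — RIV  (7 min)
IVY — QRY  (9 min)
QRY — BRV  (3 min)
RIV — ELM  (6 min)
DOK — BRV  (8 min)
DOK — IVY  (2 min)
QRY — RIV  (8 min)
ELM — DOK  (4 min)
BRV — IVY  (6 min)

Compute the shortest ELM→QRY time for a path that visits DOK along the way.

15 min

Shortest ELM→DOK: ELM → DOK = 4
Best DOK to QRY: DOK → IVY → QRY costing 11
Total via DOK: 4 + 11 = 15 min.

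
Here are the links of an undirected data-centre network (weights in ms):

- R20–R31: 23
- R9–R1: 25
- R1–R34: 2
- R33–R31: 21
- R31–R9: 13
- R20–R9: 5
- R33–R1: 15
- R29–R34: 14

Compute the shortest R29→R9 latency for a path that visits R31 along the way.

65 ms

Shortest R29→R31: R29–R34–R1–R33–R31 = 52
Shortest R31→R9: R31–R9 = 13
Total via R31: 52 + 13 = 65 ms.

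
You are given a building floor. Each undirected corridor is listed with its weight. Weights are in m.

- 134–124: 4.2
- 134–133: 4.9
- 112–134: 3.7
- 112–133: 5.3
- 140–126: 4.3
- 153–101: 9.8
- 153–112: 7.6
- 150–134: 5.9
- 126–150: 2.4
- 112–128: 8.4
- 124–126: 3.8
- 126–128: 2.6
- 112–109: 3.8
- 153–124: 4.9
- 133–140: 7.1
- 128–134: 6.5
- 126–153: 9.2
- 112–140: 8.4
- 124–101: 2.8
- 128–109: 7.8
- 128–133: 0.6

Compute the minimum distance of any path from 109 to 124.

11.7 m

Running Dijkstra from 109:
109: 0
112: 3.8  (via 109)
134: 7.5  (via 112)
128: 7.8  (via 109)
133: 8.4  (via 128)
126: 10.4  (via 128)
153: 11.4  (via 112)
124: 11.7  (via 134)
Shortest route: 109 → 112 → 134 → 124 = 11.7 m.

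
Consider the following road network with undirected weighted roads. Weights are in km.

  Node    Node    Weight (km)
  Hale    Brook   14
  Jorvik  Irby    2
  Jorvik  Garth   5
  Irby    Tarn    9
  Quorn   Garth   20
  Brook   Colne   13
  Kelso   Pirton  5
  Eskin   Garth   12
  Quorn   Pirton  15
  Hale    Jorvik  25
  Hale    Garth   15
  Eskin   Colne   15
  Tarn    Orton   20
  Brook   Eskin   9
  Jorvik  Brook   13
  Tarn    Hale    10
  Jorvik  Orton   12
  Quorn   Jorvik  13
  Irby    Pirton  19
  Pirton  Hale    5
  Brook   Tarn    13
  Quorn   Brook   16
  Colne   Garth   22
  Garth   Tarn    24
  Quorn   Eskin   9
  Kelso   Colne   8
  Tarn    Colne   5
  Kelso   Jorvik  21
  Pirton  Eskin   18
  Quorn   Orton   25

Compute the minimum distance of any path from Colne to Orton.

25 km

Enumerating some paths:
Colne - Tarn - Irby - Jorvik - Orton: 5+9+2+12 = 28
Colne - Tarn - Orton: 5+20 = 25
The minimum is 25 km via Colne - Tarn - Orton.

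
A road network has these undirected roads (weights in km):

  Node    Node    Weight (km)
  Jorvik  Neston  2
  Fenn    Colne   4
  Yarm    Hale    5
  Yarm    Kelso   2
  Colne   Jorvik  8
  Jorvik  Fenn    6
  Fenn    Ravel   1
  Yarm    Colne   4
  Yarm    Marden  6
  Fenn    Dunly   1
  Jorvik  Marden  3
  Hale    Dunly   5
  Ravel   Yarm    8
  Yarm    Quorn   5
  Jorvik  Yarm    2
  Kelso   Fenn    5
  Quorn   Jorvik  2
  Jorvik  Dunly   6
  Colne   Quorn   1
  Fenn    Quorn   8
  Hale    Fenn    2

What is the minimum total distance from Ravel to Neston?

Candidate routes:
Ravel–Fenn–Jorvik–Neston: 1+6+2 = 9
Ravel–Fenn–Dunly–Jorvik–Neston: 1+1+6+2 = 10
Cheapest is Ravel–Fenn–Jorvik–Neston at 9 km.

9 km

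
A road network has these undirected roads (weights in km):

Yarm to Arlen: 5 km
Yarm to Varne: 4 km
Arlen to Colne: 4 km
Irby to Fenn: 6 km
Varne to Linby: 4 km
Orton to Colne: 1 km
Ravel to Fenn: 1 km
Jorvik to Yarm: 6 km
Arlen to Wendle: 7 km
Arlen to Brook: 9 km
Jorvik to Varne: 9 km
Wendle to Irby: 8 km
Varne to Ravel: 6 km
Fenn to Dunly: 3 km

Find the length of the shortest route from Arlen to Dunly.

Enumerating some paths:
Arlen - Yarm - Varne - Ravel - Fenn - Dunly: 5+4+6+1+3 = 19
Arlen - Wendle - Irby - Fenn - Dunly: 7+8+6+3 = 24
Arlen - Yarm - Jorvik - Varne - Ravel - Fenn - Dunly: 5+6+9+6+1+3 = 30
Cheapest is Arlen - Yarm - Varne - Ravel - Fenn - Dunly at 19 km.

19 km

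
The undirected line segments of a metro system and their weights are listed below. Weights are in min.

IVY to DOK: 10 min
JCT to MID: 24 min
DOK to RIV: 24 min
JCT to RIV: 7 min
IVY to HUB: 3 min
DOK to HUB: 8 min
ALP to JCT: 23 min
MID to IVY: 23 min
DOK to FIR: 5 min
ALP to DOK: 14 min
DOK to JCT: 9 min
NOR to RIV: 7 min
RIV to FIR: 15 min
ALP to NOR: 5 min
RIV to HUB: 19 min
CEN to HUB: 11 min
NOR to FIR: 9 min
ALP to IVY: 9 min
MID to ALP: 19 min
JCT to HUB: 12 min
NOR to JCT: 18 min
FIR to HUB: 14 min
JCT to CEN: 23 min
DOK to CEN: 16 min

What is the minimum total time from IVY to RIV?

Shortest distances from IVY:
IVY: 0
HUB: 3  (via IVY)
ALP: 9  (via IVY)
DOK: 10  (via IVY)
CEN: 14  (via HUB)
NOR: 14  (via ALP)
FIR: 15  (via DOK)
JCT: 15  (via HUB)
RIV: 21  (via NOR)
Shortest route: IVY → ALP → NOR → RIV = 21 min.

21 min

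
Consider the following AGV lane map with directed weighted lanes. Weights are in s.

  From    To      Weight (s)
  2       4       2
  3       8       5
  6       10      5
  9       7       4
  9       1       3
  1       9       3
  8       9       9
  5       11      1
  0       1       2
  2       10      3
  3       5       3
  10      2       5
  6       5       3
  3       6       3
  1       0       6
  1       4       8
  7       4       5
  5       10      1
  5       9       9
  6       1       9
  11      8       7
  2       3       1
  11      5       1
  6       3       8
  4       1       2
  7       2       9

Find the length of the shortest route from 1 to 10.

19 s

Settle nodes by increasing distance from 1:
1: 0
9: 3  (via 1)
0: 6  (via 1)
7: 7  (via 9)
4: 8  (via 1)
2: 16  (via 7)
3: 17  (via 2)
10: 19  (via 2)
Shortest route: 1 → 9 → 7 → 2 → 10 = 19 s.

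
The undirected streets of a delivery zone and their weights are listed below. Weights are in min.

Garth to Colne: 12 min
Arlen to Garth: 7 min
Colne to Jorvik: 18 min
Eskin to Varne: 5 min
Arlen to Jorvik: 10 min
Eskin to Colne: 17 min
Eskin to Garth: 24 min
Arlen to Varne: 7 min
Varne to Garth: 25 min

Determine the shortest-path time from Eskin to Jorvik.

Compare a few routes:
Eskin → Colne → Jorvik: 17+18 = 35
Eskin → Garth → Arlen → Jorvik: 24+7+10 = 41
Eskin → Varne → Arlen → Jorvik: 5+7+10 = 22
Cheapest is Eskin → Varne → Arlen → Jorvik at 22 min.

22 min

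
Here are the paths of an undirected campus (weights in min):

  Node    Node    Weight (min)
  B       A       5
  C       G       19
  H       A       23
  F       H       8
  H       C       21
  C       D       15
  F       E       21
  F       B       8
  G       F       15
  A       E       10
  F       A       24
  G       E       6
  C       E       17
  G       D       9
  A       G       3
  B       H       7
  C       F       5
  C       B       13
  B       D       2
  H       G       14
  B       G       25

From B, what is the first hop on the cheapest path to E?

A

Compare a few routes:
B–A–G–E: 5+3+6 = 14
B–D–G–E: 2+9+6 = 17
B–A–E: 5+10 = 15
B–D–G–A–E: 2+9+3+10 = 24
The minimum is 14 min via B–A–G–E.
So from B the first move is to A.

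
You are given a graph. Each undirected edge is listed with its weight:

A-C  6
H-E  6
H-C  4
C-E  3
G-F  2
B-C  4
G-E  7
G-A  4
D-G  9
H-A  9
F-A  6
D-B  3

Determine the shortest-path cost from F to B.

14

Running Dijkstra from F:
F: 0
G: 2  (via F)
A: 6  (via F)
E: 9  (via G)
D: 11  (via G)
C: 12  (via A)
B: 14  (via D)
Shortest route: F → G → D → B = 14.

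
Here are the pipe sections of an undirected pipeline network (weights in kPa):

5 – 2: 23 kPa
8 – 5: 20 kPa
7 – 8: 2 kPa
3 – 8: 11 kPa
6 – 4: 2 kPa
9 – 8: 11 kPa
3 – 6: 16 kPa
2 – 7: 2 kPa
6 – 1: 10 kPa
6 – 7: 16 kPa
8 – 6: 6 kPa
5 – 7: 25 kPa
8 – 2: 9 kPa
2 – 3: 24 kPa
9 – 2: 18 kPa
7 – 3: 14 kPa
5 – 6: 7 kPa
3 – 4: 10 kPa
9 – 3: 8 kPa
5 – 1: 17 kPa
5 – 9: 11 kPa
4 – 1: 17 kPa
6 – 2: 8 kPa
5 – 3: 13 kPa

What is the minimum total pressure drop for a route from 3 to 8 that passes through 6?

Best 3 to 6: 3–4–6 costing 12
Best 6 to 8: 6–8 costing 6
Total via 6: 12 + 6 = 18 kPa.

18 kPa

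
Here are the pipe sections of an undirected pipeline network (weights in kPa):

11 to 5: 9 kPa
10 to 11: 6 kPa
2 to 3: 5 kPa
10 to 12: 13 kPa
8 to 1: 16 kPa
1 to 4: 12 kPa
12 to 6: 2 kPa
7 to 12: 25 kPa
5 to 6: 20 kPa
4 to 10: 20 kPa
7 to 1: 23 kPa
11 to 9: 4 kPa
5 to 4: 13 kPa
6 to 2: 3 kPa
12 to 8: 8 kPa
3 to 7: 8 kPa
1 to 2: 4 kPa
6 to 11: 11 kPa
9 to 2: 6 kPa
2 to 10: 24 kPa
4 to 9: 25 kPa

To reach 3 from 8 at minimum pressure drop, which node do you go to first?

12

Enumerating some paths:
8 → 1 → 2 → 3: 16+4+5 = 25
8 → 12 → 6 → 2 → 3: 8+2+3+5 = 18
Cheapest is 8 → 12 → 6 → 2 → 3 at 18 kPa.
So from 8 the first move is to 12.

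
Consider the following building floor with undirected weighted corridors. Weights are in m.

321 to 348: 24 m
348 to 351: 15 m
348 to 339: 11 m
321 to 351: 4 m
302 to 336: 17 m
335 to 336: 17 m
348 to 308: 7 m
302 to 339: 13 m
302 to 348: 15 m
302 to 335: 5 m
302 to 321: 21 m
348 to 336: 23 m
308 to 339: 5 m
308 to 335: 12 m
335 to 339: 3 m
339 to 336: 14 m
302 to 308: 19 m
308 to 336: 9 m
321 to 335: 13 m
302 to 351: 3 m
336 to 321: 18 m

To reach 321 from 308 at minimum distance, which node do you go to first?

Candidate routes:
308–339–335–302–351–321: 5+3+5+3+4 = 20
308–335–302–351–321: 12+5+3+4 = 24
308–339–335–321: 5+3+13 = 21
Cheapest is 308–339–335–302–351–321 at 20 m.
So from 308 the first move is to 339.

339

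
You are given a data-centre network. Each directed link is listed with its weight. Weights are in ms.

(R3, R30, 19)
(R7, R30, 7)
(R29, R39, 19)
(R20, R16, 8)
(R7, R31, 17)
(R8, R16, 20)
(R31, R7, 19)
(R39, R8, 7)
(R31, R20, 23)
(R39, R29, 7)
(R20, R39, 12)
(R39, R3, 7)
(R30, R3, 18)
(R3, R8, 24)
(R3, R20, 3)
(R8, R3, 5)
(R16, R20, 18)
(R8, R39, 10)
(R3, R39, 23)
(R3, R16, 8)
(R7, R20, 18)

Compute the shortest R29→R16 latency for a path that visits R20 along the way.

Shortest R29→R20: R29 → R39 → R3 → R20 = 29
Shortest R20→R16: R20 → R16 = 8
Total via R20: 29 + 8 = 37 ms.

37 ms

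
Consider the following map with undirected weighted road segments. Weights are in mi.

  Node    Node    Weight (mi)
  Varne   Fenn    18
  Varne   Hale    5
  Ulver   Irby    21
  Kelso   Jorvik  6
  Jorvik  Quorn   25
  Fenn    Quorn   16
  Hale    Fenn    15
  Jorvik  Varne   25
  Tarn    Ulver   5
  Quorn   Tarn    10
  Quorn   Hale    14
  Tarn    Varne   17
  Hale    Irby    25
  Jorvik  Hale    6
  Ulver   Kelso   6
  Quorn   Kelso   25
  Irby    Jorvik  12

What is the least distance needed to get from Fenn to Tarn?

Settle nodes by increasing distance from Fenn:
Fenn: 0
Hale: 15  (via Fenn)
Quorn: 16  (via Fenn)
Varne: 18  (via Fenn)
Jorvik: 21  (via Hale)
Tarn: 26  (via Quorn)
Shortest route: Fenn → Quorn → Tarn = 26 mi.

26 mi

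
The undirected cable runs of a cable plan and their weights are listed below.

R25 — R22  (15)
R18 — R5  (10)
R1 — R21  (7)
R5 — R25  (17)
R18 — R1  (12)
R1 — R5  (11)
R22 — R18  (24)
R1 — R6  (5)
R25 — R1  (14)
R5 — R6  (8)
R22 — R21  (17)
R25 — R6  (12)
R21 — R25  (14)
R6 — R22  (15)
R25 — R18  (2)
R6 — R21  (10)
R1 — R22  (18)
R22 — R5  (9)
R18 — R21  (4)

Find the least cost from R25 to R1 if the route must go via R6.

Shortest R25→R6: R25–R6 = 12
Best R6 to R1: R6–R1 costing 5
Total via R6: 12 + 5 = 17.

17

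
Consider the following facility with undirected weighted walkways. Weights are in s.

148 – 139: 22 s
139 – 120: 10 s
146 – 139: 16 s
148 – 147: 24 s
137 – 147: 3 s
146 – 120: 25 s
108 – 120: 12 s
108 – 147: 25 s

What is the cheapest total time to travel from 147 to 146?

62 s

Running Dijkstra from 147:
147: 0
137: 3  (via 147)
148: 24  (via 147)
108: 25  (via 147)
120: 37  (via 108)
139: 46  (via 148)
146: 62  (via 120)
Shortest route: 147–108–120–146 = 62 s.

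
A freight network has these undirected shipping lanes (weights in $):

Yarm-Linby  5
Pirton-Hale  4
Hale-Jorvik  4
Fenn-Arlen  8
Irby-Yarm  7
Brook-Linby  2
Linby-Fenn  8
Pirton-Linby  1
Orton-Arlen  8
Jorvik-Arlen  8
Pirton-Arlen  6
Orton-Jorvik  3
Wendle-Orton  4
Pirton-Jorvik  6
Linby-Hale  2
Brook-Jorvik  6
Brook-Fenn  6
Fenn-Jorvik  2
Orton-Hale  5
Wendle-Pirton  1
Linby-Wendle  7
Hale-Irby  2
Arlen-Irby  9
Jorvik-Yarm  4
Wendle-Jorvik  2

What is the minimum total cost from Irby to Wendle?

Shortest distances from Irby:
Irby: 0
Hale: 2  (via Irby)
Linby: 4  (via Hale)
Pirton: 5  (via Linby)
Brook: 6  (via Linby)
Wendle: 6  (via Pirton)
Shortest route: Irby → Hale → Linby → Pirton → Wendle = $6.

$6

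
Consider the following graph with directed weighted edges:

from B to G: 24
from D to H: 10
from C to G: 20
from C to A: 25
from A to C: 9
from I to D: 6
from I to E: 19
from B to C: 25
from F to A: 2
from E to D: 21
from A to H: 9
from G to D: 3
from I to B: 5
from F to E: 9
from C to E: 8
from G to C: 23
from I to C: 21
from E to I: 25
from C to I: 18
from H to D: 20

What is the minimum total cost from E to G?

54

Enumerating some paths:
E - I - B - G: 25+5+24 = 54
E - I - C - G: 25+21+20 = 66
The minimum is 54 via E - I - B - G.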